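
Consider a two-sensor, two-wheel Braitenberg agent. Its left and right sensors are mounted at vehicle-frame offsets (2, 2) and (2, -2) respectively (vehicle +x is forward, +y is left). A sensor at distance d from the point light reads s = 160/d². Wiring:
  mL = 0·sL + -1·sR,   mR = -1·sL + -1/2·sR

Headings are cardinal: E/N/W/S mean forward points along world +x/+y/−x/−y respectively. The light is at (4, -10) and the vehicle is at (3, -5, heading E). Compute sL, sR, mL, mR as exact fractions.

16/5 16 -16 -56/5

left sensor world pos  = (5, -3); dL² = 50
right sensor world pos = (5, -7); dR² = 10
sL = 160/50 = 16/5
sR = 160/10 = 16
mL = 0·sL + -1·sR = -16
mR = -1·sL + -1/2·sR = -56/5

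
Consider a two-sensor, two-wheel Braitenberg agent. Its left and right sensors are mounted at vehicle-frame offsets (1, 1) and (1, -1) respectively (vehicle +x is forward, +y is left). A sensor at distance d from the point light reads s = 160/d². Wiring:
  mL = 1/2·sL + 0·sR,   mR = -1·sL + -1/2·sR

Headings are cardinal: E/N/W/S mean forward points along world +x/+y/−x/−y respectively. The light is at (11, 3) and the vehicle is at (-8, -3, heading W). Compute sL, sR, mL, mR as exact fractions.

left sensor world pos  = (-9, -4); dL² = 449
right sensor world pos = (-9, -2); dR² = 425
sL = 160/449 = 160/449
sR = 160/425 = 32/85
mL = 1/2·sL + 0·sR = 80/449
mR = -1·sL + -1/2·sR = -20784/38165

160/449 32/85 80/449 -20784/38165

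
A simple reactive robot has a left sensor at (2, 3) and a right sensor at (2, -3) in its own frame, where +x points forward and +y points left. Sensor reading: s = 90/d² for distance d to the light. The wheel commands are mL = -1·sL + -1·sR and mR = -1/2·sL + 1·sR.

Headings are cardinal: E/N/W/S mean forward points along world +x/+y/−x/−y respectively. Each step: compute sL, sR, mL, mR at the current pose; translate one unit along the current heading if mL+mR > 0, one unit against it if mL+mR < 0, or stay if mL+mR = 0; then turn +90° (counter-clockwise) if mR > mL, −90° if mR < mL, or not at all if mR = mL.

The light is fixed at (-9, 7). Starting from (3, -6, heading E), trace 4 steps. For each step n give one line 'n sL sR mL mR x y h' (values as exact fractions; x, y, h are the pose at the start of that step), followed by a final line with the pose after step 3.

n=0: pose=(3,-6,E); sL=45/148, sR=45/226; mL=-8415/16724, mR=1575/33448; mL+mR=-135/296 → advance -1; mR−mL=18405/33448 → turn +1·90°
n=1: pose=(2,-6,N); sL=18/37, sR=90/317; mL=-9036/11729, mR=477/11729; mL+mR=-27/37 → advance -1; mR−mL=9513/11729 → turn +1·90°
n=2: pose=(2,-7,W); sL=9/37, sR=45/101; mL=-2574/3737, mR=2421/7474; mL+mR=-27/74 → advance -1; mR−mL=7569/7474 → turn +1·90°
n=3: pose=(3,-7,S); sL=90/481, sR=90/337; mL=-73620/162097, mR=28125/162097; mL+mR=-135/481 → advance -1; mR−mL=101745/162097 → turn +1·90°

0 45/148 45/226 -8415/16724 1575/33448 3 -6 E
1 18/37 90/317 -9036/11729 477/11729 2 -6 N
2 9/37 45/101 -2574/3737 2421/7474 2 -7 W
3 90/481 90/337 -73620/162097 28125/162097 3 -7 S
final 3 -6 E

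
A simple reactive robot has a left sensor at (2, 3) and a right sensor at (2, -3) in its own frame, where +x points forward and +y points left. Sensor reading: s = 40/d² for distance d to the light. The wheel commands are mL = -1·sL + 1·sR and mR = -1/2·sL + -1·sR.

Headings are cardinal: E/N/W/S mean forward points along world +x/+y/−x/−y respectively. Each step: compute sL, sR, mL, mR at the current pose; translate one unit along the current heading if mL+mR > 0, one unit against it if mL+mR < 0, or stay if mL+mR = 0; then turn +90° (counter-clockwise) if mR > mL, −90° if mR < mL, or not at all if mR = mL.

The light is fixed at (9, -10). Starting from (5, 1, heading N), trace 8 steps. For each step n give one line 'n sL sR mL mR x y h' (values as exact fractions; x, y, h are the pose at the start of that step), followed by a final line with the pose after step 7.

0 20/109 4/17 96/1853 -606/1853 5 1 N
1 40/173 40/53 4800/9169 -7980/9169 5 0 E
2 10/17 5/16 -75/272 -165/272 4 0 S
3 40/113 8/49 -1056/5537 -1884/5537 4 1 W
4 20/109 4/17 96/1853 -606/1853 5 1 N
5 40/173 40/53 4800/9169 -7980/9169 5 0 E
6 10/17 5/16 -75/272 -165/272 4 0 S
7 40/113 8/49 -1056/5537 -1884/5537 4 1 W
final 5 1 N

n=0: pose=(5,1,N); sL=20/109, sR=4/17; mL=96/1853, mR=-606/1853; mL+mR=-30/109 → advance -1; mR−mL=-702/1853 → turn -1·90°
n=1: pose=(5,0,E); sL=40/173, sR=40/53; mL=4800/9169, mR=-7980/9169; mL+mR=-60/173 → advance -1; mR−mL=-12780/9169 → turn -1·90°
n=2: pose=(4,0,S); sL=10/17, sR=5/16; mL=-75/272, mR=-165/272; mL+mR=-15/17 → advance -1; mR−mL=-45/136 → turn -1·90°
n=3: pose=(4,1,W); sL=40/113, sR=8/49; mL=-1056/5537, mR=-1884/5537; mL+mR=-60/113 → advance -1; mR−mL=-828/5537 → turn -1·90°
n=4: pose=(5,1,N); sL=20/109, sR=4/17; mL=96/1853, mR=-606/1853; mL+mR=-30/109 → advance -1; mR−mL=-702/1853 → turn -1·90°
n=5: pose=(5,0,E); sL=40/173, sR=40/53; mL=4800/9169, mR=-7980/9169; mL+mR=-60/173 → advance -1; mR−mL=-12780/9169 → turn -1·90°
n=6: pose=(4,0,S); sL=10/17, sR=5/16; mL=-75/272, mR=-165/272; mL+mR=-15/17 → advance -1; mR−mL=-45/136 → turn -1·90°
n=7: pose=(4,1,W); sL=40/113, sR=8/49; mL=-1056/5537, mR=-1884/5537; mL+mR=-60/113 → advance -1; mR−mL=-828/5537 → turn -1·90°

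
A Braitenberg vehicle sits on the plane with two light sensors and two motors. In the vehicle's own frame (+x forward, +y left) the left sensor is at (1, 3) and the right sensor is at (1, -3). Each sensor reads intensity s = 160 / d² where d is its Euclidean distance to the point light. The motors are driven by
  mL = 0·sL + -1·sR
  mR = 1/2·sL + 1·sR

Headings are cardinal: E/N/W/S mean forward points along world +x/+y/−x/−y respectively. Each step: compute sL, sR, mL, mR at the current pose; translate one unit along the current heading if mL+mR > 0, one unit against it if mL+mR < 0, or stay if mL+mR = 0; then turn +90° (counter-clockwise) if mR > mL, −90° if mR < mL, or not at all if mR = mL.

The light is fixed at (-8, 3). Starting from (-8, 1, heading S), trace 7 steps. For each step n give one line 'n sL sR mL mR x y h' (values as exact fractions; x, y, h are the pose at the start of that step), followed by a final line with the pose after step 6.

n=0: pose=(-8,1,S); sL=80/9, sR=80/9; mL=-80/9, mR=40/3; mL+mR=40/9 → advance +1; mR−mL=200/9 → turn +1·90°
n=1: pose=(-8,0,E); sL=160, sR=160/37; mL=-160/37, mR=3120/37; mL+mR=80 → advance +1; mR−mL=3280/37 → turn +1·90°
n=2: pose=(-7,0,N); sL=20, sR=8; mL=-8, mR=18; mL+mR=10 → advance +1; mR−mL=26 → turn +1·90°
n=3: pose=(-7,1,W); sL=32/5, sR=160; mL=-160, mR=816/5; mL+mR=16/5 → advance +1; mR−mL=1616/5 → turn +1·90°
n=4: pose=(-8,1,S); sL=80/9, sR=80/9; mL=-80/9, mR=40/3; mL+mR=40/9 → advance +1; mR−mL=200/9 → turn +1·90°
n=5: pose=(-8,0,E); sL=160, sR=160/37; mL=-160/37, mR=3120/37; mL+mR=80 → advance +1; mR−mL=3280/37 → turn +1·90°
n=6: pose=(-7,0,N); sL=20, sR=8; mL=-8, mR=18; mL+mR=10 → advance +1; mR−mL=26 → turn +1·90°

0 80/9 80/9 -80/9 40/3 -8 1 S
1 160 160/37 -160/37 3120/37 -8 0 E
2 20 8 -8 18 -7 0 N
3 32/5 160 -160 816/5 -7 1 W
4 80/9 80/9 -80/9 40/3 -8 1 S
5 160 160/37 -160/37 3120/37 -8 0 E
6 20 8 -8 18 -7 0 N
final -7 1 W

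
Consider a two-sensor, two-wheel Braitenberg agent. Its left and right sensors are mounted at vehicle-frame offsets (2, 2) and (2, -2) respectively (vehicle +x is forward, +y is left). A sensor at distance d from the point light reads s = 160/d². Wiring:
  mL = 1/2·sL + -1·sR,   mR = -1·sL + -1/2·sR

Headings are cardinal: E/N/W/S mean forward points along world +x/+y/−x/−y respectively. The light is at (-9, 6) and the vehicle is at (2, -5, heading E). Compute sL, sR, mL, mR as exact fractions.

left sensor world pos  = (4, -3); dL² = 250
right sensor world pos = (4, -7); dR² = 338
sL = 160/250 = 16/25
sR = 160/338 = 80/169
mL = 1/2·sL + -1·sR = -648/4225
mR = -1·sL + -1/2·sR = -3704/4225

16/25 80/169 -648/4225 -3704/4225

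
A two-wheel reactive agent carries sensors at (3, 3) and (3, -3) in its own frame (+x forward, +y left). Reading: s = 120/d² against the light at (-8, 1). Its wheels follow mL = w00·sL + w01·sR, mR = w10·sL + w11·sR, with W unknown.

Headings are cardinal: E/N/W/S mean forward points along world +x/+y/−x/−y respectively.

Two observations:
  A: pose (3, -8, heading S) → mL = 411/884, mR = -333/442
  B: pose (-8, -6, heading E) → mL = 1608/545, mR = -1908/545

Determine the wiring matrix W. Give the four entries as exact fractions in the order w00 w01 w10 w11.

1/2 1/2 -1/2 -1

obs A: pose=(3,-8,S) → sL=6/17, sR=15/26, mL=411/884, mR=-333/442
obs B: pose=(-8,-6,E) → sL=24/5, sR=120/109, mL=1608/545, mR=-1908/545
sensor matrix S = [[6/17, 15/26], [24/5, 120/109]]; det S = -57348/24089
solve [mL_A; mL_B] = S·[w00; w01] and [mR_A; mR_B] = S·[w10; w11]:
  w00 = 1/2, w01 = 1/2, w10 = -1/2, w11 = -1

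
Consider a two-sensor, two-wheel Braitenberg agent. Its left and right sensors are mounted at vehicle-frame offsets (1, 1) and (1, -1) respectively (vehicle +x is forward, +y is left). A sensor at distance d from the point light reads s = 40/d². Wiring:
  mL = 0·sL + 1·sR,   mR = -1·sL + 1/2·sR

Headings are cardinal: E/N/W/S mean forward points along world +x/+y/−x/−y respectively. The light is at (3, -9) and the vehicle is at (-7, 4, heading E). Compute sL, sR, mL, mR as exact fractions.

40/277 8/45 8/45 -692/12465

left sensor world pos  = (-6, 5); dL² = 277
right sensor world pos = (-6, 3); dR² = 225
sL = 40/277 = 40/277
sR = 40/225 = 8/45
mL = 0·sL + 1·sR = 8/45
mR = -1·sL + 1/2·sR = -692/12465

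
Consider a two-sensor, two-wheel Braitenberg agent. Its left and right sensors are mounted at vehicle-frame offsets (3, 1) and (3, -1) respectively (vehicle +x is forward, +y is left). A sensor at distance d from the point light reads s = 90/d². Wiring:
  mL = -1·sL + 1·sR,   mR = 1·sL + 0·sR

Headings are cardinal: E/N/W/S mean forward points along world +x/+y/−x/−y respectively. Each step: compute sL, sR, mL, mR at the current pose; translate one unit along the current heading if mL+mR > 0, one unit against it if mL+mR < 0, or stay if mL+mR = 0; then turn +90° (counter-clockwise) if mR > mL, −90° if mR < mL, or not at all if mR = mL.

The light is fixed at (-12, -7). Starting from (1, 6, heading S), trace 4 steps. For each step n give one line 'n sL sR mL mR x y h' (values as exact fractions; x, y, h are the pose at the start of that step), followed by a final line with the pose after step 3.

0 45/148 45/122 585/9028 45/148 1 6 S
1 18/85 90/377 864/32045 18/85 1 5 E
2 45/197 1/5 -28/985 45/197 2 5 N
3 18/53 90/317 -936/16801 18/53 2 6 W
final 1 6 S

n=0: pose=(1,6,S); sL=45/148, sR=45/122; mL=585/9028, mR=45/148; mL+mR=45/122 → advance +1; mR−mL=540/2257 → turn +1·90°
n=1: pose=(1,5,E); sL=18/85, sR=90/377; mL=864/32045, mR=18/85; mL+mR=90/377 → advance +1; mR−mL=5922/32045 → turn +1·90°
n=2: pose=(2,5,N); sL=45/197, sR=1/5; mL=-28/985, mR=45/197; mL+mR=1/5 → advance +1; mR−mL=253/985 → turn +1·90°
n=3: pose=(2,6,W); sL=18/53, sR=90/317; mL=-936/16801, mR=18/53; mL+mR=90/317 → advance +1; mR−mL=6642/16801 → turn +1·90°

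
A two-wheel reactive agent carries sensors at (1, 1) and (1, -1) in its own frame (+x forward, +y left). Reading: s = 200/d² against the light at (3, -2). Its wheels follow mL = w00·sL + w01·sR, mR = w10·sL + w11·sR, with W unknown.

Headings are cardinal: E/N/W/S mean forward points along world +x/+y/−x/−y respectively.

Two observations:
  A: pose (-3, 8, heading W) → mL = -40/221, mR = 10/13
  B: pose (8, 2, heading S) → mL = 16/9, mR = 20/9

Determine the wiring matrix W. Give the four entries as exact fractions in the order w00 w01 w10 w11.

-1/2 1/2 1/2 0

obs A: pose=(-3,8,W) → sL=20/13, sR=20/17, mL=-40/221, mR=10/13
obs B: pose=(8,2,S) → sL=40/9, sR=8, mL=16/9, mR=20/9
sensor matrix S = [[20/13, 20/17], [40/9, 8]]; det S = 14080/1989
solve [mL_A; mL_B] = S·[w00; w01] and [mR_A; mR_B] = S·[w10; w11]:
  w00 = -1/2, w01 = 1/2, w10 = 1/2, w11 = 0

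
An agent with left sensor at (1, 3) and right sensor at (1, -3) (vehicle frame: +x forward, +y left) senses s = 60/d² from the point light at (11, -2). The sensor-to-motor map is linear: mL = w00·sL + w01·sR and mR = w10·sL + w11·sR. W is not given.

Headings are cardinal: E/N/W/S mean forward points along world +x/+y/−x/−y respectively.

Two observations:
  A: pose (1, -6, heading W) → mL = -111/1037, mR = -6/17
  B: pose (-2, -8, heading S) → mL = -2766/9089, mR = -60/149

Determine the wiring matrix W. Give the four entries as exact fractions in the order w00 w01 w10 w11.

-1 1/2 -1 0

obs A: pose=(1,-6,W) → sL=6/17, sR=30/61, mL=-111/1037, mR=-6/17
obs B: pose=(-2,-8,S) → sL=60/149, sR=12/61, mL=-2766/9089, mR=-60/149
sensor matrix S = [[6/17, 30/61], [60/149, 12/61]]; det S = -19872/154513
solve [mL_A; mL_B] = S·[w00; w01] and [mR_A; mR_B] = S·[w10; w11]:
  w00 = -1, w01 = 1/2, w10 = -1, w11 = 0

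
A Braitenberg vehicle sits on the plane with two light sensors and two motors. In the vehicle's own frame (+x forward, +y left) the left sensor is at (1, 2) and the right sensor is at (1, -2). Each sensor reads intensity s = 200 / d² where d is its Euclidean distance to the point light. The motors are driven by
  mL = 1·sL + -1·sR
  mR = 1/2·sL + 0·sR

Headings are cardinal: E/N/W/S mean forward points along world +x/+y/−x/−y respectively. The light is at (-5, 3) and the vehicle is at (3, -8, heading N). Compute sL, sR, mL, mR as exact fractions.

25/17 1 8/17 25/34

left sensor world pos  = (1, -7); dL² = 136
right sensor world pos = (5, -7); dR² = 200
sL = 200/136 = 25/17
sR = 200/200 = 1
mL = 1·sL + -1·sR = 8/17
mR = 1/2·sL + 0·sR = 25/34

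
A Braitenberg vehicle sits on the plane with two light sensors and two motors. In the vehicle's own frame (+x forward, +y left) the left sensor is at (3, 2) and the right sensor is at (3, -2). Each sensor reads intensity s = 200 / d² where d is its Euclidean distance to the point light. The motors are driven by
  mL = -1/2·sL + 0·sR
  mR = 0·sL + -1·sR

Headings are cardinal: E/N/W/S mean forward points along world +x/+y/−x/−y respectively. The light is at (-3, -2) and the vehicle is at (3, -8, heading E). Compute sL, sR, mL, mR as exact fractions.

left sensor world pos  = (6, -6); dL² = 97
right sensor world pos = (6, -10); dR² = 145
sL = 200/97 = 200/97
sR = 200/145 = 40/29
mL = -1/2·sL + 0·sR = -100/97
mR = 0·sL + -1·sR = -40/29

200/97 40/29 -100/97 -40/29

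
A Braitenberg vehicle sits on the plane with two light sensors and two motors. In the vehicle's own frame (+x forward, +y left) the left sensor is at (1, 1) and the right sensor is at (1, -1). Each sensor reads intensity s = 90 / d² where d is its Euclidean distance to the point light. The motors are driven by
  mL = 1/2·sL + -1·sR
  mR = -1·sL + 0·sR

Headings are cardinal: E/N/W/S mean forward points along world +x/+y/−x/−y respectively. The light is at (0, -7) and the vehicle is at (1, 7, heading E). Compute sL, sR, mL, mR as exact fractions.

90/229 90/173 -12825/39617 -90/229

left sensor world pos  = (2, 8); dL² = 229
right sensor world pos = (2, 6); dR² = 173
sL = 90/229 = 90/229
sR = 90/173 = 90/173
mL = 1/2·sL + -1·sR = -12825/39617
mR = -1·sL + 0·sR = -90/229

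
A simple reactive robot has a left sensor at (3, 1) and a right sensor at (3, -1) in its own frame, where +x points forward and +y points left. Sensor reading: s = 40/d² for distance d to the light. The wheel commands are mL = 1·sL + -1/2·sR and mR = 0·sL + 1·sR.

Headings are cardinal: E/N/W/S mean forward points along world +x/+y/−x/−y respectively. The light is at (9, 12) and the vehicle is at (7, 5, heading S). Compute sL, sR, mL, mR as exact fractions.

40/101 40/109 2340/11009 40/109

left sensor world pos  = (8, 2); dL² = 101
right sensor world pos = (6, 2); dR² = 109
sL = 40/101 = 40/101
sR = 40/109 = 40/109
mL = 1·sL + -1/2·sR = 2340/11009
mR = 0·sL + 1·sR = 40/109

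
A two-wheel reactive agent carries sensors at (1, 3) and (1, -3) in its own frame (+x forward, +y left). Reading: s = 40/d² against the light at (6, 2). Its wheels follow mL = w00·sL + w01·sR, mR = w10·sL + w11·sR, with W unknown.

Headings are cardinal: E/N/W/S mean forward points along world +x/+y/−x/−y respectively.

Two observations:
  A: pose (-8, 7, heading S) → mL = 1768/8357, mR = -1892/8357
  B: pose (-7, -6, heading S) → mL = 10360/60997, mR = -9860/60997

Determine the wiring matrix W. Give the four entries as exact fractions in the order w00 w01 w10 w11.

1/2 1/2 -1 1/2

obs A: pose=(-8,7,S) → sL=40/137, sR=8/61, mL=1768/8357, mR=-1892/8357
obs B: pose=(-7,-6,S) → sL=40/181, sR=40/337, mL=10360/60997, mR=-9860/60997
sensor matrix S = [[40/137, 8/61], [40/181, 40/337]]; det S = 2891520/509751929
solve [mL_A; mL_B] = S·[w00; w01] and [mR_A; mR_B] = S·[w10; w11]:
  w00 = 1/2, w01 = 1/2, w10 = -1, w11 = 1/2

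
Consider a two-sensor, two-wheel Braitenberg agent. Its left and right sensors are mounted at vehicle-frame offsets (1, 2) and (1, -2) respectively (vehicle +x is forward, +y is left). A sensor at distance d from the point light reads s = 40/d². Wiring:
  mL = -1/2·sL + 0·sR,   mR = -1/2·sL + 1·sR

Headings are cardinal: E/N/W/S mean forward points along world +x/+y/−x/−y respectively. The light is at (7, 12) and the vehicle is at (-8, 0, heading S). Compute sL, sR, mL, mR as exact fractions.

left sensor world pos  = (-6, -1); dL² = 338
right sensor world pos = (-10, -1); dR² = 458
sL = 40/338 = 20/169
sR = 40/458 = 20/229
mL = -1/2·sL + 0·sR = -10/169
mR = -1/2·sL + 1·sR = 1090/38701

20/169 20/229 -10/169 1090/38701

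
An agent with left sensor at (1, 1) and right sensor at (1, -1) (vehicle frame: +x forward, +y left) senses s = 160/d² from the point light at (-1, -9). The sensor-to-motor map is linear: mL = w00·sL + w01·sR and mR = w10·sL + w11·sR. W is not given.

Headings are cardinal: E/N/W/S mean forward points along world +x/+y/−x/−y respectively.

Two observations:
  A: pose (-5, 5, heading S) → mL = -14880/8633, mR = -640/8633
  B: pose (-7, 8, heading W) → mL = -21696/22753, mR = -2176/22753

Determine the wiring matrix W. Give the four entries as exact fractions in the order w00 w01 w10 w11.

-1 -1 -1 1

obs A: pose=(-5,5,S) → sL=80/89, sR=80/97, mL=-14880/8633, mR=-640/8633
obs B: pose=(-7,8,W) → sL=32/61, sR=160/373, mL=-21696/22753, mR=-2176/22753
sensor matrix S = [[80/89, 80/97], [32/61, 160/373]]; det S = -9246720/196426649
solve [mL_A; mL_B] = S·[w00; w01] and [mR_A; mR_B] = S·[w10; w11]:
  w00 = -1, w01 = -1, w10 = -1, w11 = 1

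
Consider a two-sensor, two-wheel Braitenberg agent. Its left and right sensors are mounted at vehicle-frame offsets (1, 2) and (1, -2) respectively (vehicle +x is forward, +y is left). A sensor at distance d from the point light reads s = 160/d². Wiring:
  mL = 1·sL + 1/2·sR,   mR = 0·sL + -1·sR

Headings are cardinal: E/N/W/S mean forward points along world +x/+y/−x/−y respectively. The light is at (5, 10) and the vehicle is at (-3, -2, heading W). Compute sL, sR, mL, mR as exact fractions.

left sensor world pos  = (-4, -4); dL² = 277
right sensor world pos = (-4, 0); dR² = 181
sL = 160/277 = 160/277
sR = 160/181 = 160/181
mL = 1·sL + 1/2·sR = 51120/50137
mR = 0·sL + -1·sR = -160/181

160/277 160/181 51120/50137 -160/181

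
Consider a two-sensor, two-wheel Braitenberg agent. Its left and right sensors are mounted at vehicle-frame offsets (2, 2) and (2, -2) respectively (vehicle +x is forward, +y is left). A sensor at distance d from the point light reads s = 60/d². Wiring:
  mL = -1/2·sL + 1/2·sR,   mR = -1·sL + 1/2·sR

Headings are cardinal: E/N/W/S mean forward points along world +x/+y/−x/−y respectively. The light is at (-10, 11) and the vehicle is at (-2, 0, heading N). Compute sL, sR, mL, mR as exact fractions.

20/39 60/181 -640/7059 -2450/7059

left sensor world pos  = (-4, 2); dL² = 117
right sensor world pos = (0, 2); dR² = 181
sL = 60/117 = 20/39
sR = 60/181 = 60/181
mL = -1/2·sL + 1/2·sR = -640/7059
mR = -1·sL + 1/2·sR = -2450/7059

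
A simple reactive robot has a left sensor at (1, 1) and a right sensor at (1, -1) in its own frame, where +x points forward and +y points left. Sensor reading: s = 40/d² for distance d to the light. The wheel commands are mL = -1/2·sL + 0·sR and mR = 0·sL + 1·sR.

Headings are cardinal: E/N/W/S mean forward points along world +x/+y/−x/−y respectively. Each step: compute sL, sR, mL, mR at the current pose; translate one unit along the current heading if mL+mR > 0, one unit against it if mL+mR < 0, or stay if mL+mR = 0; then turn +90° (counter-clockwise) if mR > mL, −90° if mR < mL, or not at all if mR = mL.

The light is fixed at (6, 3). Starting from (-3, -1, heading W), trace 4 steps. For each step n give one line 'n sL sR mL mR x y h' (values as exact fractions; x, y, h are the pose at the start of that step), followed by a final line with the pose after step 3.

n=0: pose=(-3,-1,W); sL=8/25, sR=40/109; mL=-4/25, mR=40/109; mL+mR=564/2725 → advance +1; mR−mL=1436/2725 → turn +1·90°
n=1: pose=(-4,-1,S); sL=20/53, sR=20/73; mL=-10/53, mR=20/73; mL+mR=330/3869 → advance +1; mR−mL=1790/3869 → turn +1·90°
n=2: pose=(-4,-2,E); sL=40/97, sR=40/117; mL=-20/97, mR=40/117; mL+mR=1540/11349 → advance +1; mR−mL=6220/11349 → turn +1·90°
n=3: pose=(-3,-2,N); sL=10/29, sR=1/2; mL=-5/29, mR=1/2; mL+mR=19/58 → advance +1; mR−mL=39/58 → turn +1·90°

0 8/25 40/109 -4/25 40/109 -3 -1 W
1 20/53 20/73 -10/53 20/73 -4 -1 S
2 40/97 40/117 -20/97 40/117 -4 -2 E
3 10/29 1/2 -5/29 1/2 -3 -2 N
final -3 -1 W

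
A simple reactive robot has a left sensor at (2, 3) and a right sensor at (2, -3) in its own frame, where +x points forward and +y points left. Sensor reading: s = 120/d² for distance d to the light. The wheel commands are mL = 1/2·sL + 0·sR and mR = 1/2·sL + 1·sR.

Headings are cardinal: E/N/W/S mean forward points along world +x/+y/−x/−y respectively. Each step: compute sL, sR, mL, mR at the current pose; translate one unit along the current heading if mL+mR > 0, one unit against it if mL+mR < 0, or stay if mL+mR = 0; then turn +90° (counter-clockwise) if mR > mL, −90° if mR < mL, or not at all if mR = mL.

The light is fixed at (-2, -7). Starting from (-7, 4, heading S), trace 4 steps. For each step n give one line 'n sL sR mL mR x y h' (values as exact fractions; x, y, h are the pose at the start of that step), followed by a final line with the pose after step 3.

n=0: pose=(-7,4,S); sL=24/17, sR=24/29; mL=12/17, mR=756/493; mL+mR=1104/493 → advance +1; mR−mL=24/29 → turn +1·90°
n=1: pose=(-7,3,E); sL=60/89, sR=60/29; mL=30/89, mR=6210/2581; mL+mR=7080/2581 → advance +1; mR−mL=60/29 → turn +1·90°
n=2: pose=(-6,3,N); sL=120/193, sR=24/29; mL=60/193, mR=6372/5597; mL+mR=8112/5597 → advance +1; mR−mL=24/29 → turn +1·90°
n=3: pose=(-6,4,W); sL=6/5, sR=15/29; mL=3/5, mR=162/145; mL+mR=249/145 → advance +1; mR−mL=15/29 → turn +1·90°

0 24/17 24/29 12/17 756/493 -7 4 S
1 60/89 60/29 30/89 6210/2581 -7 3 E
2 120/193 24/29 60/193 6372/5597 -6 3 N
3 6/5 15/29 3/5 162/145 -6 4 W
final -7 4 S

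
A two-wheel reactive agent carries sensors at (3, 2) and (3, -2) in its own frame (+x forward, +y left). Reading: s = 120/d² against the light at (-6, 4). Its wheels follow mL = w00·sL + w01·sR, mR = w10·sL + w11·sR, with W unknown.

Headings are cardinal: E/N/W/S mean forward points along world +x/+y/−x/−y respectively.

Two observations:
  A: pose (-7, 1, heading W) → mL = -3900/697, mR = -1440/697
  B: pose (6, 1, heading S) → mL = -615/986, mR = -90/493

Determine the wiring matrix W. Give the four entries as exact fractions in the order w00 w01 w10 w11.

obs A: pose=(-7,1,W) → sL=120/41, sR=120/17, mL=-3900/697, mR=-1440/697
obs B: pose=(6,1,S) → sL=15/29, sR=15/17, mL=-615/986, mR=-90/493
sensor matrix S = [[120/41, 120/17], [15/29, 15/17]]; det S = -21600/20213
solve [mL_A; mL_B] = S·[w00; w01] and [mR_A; mR_B] = S·[w10; w11]:
  w00 = 1/2, w01 = -1, w10 = 1/2, w11 = -1/2

1/2 -1 1/2 -1/2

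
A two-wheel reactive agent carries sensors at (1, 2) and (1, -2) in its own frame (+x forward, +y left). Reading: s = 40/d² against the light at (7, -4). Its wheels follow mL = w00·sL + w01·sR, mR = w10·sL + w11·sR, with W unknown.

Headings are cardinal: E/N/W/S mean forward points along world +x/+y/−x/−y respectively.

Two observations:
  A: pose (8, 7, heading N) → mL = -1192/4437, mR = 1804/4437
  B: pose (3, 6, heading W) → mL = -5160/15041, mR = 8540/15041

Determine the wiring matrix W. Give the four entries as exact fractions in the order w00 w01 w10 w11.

obs A: pose=(8,7,N) → sL=8/29, sR=40/153, mL=-1192/4437, mR=1804/4437
obs B: pose=(3,6,W) → sL=40/89, sR=40/169, mL=-5160/15041, mR=8540/15041
sensor matrix S = [[8/29, 40/153], [40/89, 40/169]]; det S = -3484160/66736917
solve [mL_A; mL_B] = S·[w00; w01] and [mR_A; mR_B] = S·[w10; w11]:
  w00 = -1/2, w01 = -1/2, w10 = 1, w11 = 1/2

-1/2 -1/2 1 1/2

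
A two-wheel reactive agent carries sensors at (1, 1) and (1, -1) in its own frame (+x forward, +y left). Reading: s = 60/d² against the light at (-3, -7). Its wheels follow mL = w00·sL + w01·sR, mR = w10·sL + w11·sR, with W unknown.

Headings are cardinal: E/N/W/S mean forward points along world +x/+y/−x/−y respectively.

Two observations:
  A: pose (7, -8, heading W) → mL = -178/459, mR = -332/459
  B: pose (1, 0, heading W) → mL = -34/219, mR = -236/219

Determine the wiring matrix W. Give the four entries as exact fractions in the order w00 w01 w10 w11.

obs A: pose=(7,-8,W) → sL=12/17, sR=20/27, mL=-178/459, mR=-332/459
obs B: pose=(1,0,W) → sL=4/3, sR=60/73, mL=-34/219, mR=-236/219
sensor matrix S = [[12/17, 20/27], [4/3, 60/73]]; det S = -40960/100521
solve [mL_A; mL_B] = S·[w00; w01] and [mR_A; mR_B] = S·[w10; w11]:
  w00 = 1/2, w01 = -1, w10 = -1/2, w11 = -1/2

1/2 -1 -1/2 -1/2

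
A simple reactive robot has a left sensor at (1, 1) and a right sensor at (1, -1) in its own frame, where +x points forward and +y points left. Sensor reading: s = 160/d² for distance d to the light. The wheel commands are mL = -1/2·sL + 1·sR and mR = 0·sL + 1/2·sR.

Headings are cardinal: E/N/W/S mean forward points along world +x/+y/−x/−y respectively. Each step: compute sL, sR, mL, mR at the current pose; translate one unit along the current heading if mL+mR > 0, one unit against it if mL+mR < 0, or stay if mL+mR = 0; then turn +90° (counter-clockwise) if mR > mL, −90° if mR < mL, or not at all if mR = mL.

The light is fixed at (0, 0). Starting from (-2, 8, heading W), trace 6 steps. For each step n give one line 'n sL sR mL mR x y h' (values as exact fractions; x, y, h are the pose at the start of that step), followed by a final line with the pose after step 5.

n=0: pose=(-2,8,W); sL=80/29, sR=16/9; mL=104/261, mR=8/9; mL+mR=112/87 → advance +1; mR−mL=128/261 → turn +1·90°
n=1: pose=(-3,8,S); sL=160/53, sR=32/13; mL=656/689, mR=16/13; mL+mR=1504/689 → advance +1; mR−mL=192/689 → turn +1·90°
n=2: pose=(-3,7,E); sL=40/17, sR=4; mL=48/17, mR=2; mL+mR=82/17 → advance +1; mR−mL=-14/17 → turn -1·90°
n=3: pose=(-2,7,S); sL=160/37, sR=32/9; mL=464/333, mR=16/9; mL+mR=352/111 → advance +1; mR−mL=128/333 → turn +1·90°
n=4: pose=(-2,6,E); sL=16/5, sR=80/13; mL=296/65, mR=40/13; mL+mR=496/65 → advance +1; mR−mL=-96/65 → turn -1·90°
n=5: pose=(-1,6,S); sL=32/5, sR=160/29; mL=336/145, mR=80/29; mL+mR=736/145 → advance +1; mR−mL=64/145 → turn +1·90°

0 80/29 16/9 104/261 8/9 -2 8 W
1 160/53 32/13 656/689 16/13 -3 8 S
2 40/17 4 48/17 2 -3 7 E
3 160/37 32/9 464/333 16/9 -2 7 S
4 16/5 80/13 296/65 40/13 -2 6 E
5 32/5 160/29 336/145 80/29 -1 6 S
final -1 5 E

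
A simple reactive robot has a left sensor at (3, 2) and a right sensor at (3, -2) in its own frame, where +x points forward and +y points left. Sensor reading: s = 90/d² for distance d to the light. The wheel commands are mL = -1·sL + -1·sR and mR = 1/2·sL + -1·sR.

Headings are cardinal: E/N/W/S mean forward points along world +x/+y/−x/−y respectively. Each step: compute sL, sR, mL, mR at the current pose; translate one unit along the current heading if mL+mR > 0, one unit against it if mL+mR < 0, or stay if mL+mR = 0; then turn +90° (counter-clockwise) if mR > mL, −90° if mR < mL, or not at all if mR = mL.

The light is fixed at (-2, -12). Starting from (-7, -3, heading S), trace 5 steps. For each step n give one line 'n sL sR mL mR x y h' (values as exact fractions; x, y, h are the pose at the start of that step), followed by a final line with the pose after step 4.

n=0: pose=(-7,-3,S); sL=2, sR=18/17; mL=-52/17, mR=-1/17; mL+mR=-53/17 → advance -1; mR−mL=3 → turn +1·90°
n=1: pose=(-7,-2,E); sL=45/74, sR=45/34; mL=-1215/629, mR=-2565/2516; mL+mR=-7425/2516 → advance -1; mR−mL=135/148 → turn +1·90°
n=2: pose=(-8,-2,N); sL=90/233, sR=18/37; mL=-7524/8621, mR=-2529/8621; mL+mR=-10053/8621 → advance -1; mR−mL=135/233 → turn +1·90°
n=3: pose=(-8,-3,W); sL=9/13, sR=45/101; mL=-1494/1313, mR=-261/2626; mL+mR=-3249/2626 → advance -1; mR−mL=27/26 → turn +1·90°
n=4: pose=(-7,-3,S); sL=2, sR=18/17; mL=-52/17, mR=-1/17; mL+mR=-53/17 → advance -1; mR−mL=3 → turn +1·90°

0 2 18/17 -52/17 -1/17 -7 -3 S
1 45/74 45/34 -1215/629 -2565/2516 -7 -2 E
2 90/233 18/37 -7524/8621 -2529/8621 -8 -2 N
3 9/13 45/101 -1494/1313 -261/2626 -8 -3 W
4 2 18/17 -52/17 -1/17 -7 -3 S
final -7 -2 E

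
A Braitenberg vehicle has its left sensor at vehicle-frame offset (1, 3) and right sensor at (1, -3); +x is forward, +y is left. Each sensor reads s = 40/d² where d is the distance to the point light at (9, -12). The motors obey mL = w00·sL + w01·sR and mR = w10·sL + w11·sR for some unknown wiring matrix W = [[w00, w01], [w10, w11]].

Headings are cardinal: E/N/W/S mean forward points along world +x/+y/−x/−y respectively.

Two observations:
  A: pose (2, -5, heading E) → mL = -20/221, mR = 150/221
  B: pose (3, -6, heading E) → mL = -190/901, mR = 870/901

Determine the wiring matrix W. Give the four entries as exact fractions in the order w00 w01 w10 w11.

1 -1/2 1 1/2

obs A: pose=(2,-5,E) → sL=5/17, sR=10/13, mL=-20/221, mR=150/221
obs B: pose=(3,-6,E) → sL=20/53, sR=20/17, mL=-190/901, mR=870/901
sensor matrix S = [[5/17, 10/13], [20/53, 20/17]]; det S = 11100/199121
solve [mL_A; mL_B] = S·[w00; w01] and [mR_A; mR_B] = S·[w10; w11]:
  w00 = 1, w01 = -1/2, w10 = 1, w11 = 1/2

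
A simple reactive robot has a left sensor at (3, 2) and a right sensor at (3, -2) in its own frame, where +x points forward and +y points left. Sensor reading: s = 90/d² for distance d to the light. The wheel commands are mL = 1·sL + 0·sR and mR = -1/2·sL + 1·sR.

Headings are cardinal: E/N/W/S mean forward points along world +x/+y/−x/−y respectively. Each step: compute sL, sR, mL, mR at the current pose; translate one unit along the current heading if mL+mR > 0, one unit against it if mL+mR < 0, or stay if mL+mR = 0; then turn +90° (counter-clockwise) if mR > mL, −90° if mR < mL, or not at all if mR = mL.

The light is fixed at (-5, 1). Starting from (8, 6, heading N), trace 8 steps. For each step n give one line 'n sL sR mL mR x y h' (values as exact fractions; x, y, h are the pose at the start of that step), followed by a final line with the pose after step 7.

n=0: pose=(8,6,N); sL=18/37, sR=90/289; mL=18/37, mR=729/10693; mL+mR=5931/10693 → advance +1; mR−mL=-4473/10693 → turn -1·90°
n=1: pose=(8,7,E); sL=9/32, sR=45/136; mL=9/32, mR=207/1088; mL+mR=513/1088 → advance +1; mR−mL=-99/1088 → turn -1·90°
n=2: pose=(9,7,S); sL=18/53, sR=10/17; mL=18/53, mR=377/901; mL+mR=683/901 → advance +1; mR−mL=71/901 → turn +1·90°
n=3: pose=(9,6,E); sL=45/169, sR=45/149; mL=45/169, mR=8505/50362; mL+mR=21915/50362 → advance +1; mR−mL=-4905/50362 → turn -1·90°
n=4: pose=(10,6,S); sL=90/293, sR=90/173; mL=90/293, mR=18585/50689; mL+mR=34155/50689 → advance +1; mR−mL=3015/50689 → turn +1·90°
n=5: pose=(10,5,E); sL=1/4, sR=45/164; mL=1/4, mR=49/328; mL+mR=131/328 → advance +1; mR−mL=-33/328 → turn -1·90°
n=6: pose=(11,5,S); sL=18/65, sR=90/197; mL=18/65, mR=4077/12805; mL+mR=7623/12805 → advance +1; mR−mL=531/12805 → turn +1·90°
n=7: pose=(11,4,E); sL=45/193, sR=45/181; mL=45/193, mR=9225/69866; mL+mR=25515/69866 → advance +1; mR−mL=-7065/69866 → turn -1·90°

0 18/37 90/289 18/37 729/10693 8 6 N
1 9/32 45/136 9/32 207/1088 8 7 E
2 18/53 10/17 18/53 377/901 9 7 S
3 45/169 45/149 45/169 8505/50362 9 6 E
4 90/293 90/173 90/293 18585/50689 10 6 S
5 1/4 45/164 1/4 49/328 10 5 E
6 18/65 90/197 18/65 4077/12805 11 5 S
7 45/193 45/181 45/193 9225/69866 11 4 E
final 12 4 S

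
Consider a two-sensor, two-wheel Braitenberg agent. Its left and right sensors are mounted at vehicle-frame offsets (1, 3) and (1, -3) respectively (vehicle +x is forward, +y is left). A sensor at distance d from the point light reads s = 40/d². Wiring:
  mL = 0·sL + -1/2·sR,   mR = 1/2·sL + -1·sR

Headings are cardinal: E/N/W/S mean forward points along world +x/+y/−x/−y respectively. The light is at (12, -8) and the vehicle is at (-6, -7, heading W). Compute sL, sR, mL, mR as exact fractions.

8/73 40/377 -20/377 -1412/27521

left sensor world pos  = (-7, -10); dL² = 365
right sensor world pos = (-7, -4); dR² = 377
sL = 40/365 = 8/73
sR = 40/377 = 40/377
mL = 0·sL + -1/2·sR = -20/377
mR = 1/2·sL + -1·sR = -1412/27521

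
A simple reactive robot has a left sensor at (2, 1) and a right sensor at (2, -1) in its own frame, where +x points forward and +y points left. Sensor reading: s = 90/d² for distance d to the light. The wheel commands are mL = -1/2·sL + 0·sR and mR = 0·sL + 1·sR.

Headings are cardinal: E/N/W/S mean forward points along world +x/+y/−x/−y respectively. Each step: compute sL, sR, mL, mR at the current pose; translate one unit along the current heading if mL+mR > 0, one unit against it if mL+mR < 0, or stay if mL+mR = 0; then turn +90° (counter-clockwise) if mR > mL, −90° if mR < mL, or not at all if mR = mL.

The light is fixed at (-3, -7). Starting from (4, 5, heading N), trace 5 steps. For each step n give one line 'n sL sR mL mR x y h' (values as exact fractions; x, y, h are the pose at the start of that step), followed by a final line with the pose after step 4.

0 45/116 9/26 -45/232 9/26 4 5 N
1 90/169 90/221 -45/169 90/221 4 6 W
2 9/17 45/73 -9/34 45/73 3 6 S
3 90/233 18/37 -45/233 18/37 3 5 E
4 45/116 9/26 -45/232 9/26 4 5 N
final 4 6 W

n=0: pose=(4,5,N); sL=45/116, sR=9/26; mL=-45/232, mR=9/26; mL+mR=459/3016 → advance +1; mR−mL=1629/3016 → turn +1·90°
n=1: pose=(4,6,W); sL=90/169, sR=90/221; mL=-45/169, mR=90/221; mL+mR=405/2873 → advance +1; mR−mL=1935/2873 → turn +1·90°
n=2: pose=(3,6,S); sL=9/17, sR=45/73; mL=-9/34, mR=45/73; mL+mR=873/2482 → advance +1; mR−mL=2187/2482 → turn +1·90°
n=3: pose=(3,5,E); sL=90/233, sR=18/37; mL=-45/233, mR=18/37; mL+mR=2529/8621 → advance +1; mR−mL=5859/8621 → turn +1·90°
n=4: pose=(4,5,N); sL=45/116, sR=9/26; mL=-45/232, mR=9/26; mL+mR=459/3016 → advance +1; mR−mL=1629/3016 → turn +1·90°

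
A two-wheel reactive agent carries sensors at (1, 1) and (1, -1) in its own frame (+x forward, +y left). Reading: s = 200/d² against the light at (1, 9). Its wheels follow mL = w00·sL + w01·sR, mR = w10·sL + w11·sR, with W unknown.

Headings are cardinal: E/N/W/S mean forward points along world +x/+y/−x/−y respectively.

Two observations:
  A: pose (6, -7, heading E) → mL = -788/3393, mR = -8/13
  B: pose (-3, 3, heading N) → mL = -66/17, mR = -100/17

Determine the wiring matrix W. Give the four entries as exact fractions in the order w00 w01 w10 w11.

1/2 -1 0 -1

obs A: pose=(6,-7,E) → sL=200/261, sR=8/13, mL=-788/3393, mR=-8/13
obs B: pose=(-3,3,N) → sL=4, sR=100/17, mL=-66/17, mR=-100/17
sensor matrix S = [[200/261, 8/13], [4, 100/17]]; det S = 118016/57681
solve [mL_A; mL_B] = S·[w00; w01] and [mR_A; mR_B] = S·[w10; w11]:
  w00 = 1/2, w01 = -1, w10 = 0, w11 = -1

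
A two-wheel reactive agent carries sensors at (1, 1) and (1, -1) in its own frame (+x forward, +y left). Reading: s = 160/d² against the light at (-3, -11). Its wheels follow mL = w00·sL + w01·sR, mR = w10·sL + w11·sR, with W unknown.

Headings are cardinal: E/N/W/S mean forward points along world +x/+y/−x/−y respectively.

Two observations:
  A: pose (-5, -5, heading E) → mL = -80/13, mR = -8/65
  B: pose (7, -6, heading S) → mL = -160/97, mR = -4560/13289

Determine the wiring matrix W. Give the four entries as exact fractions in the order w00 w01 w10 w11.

obs A: pose=(-5,-5,E) → sL=16/5, sR=80/13, mL=-80/13, mR=-8/65
obs B: pose=(7,-6,S) → sL=160/137, sR=160/97, mL=-160/97, mR=-4560/13289
sensor matrix S = [[16/5, 80/13], [160/137, 160/97]]; det S = -329728/172757
solve [mL_A; mL_B] = S·[w00; w01] and [mR_A; mR_B] = S·[w10; w11]:
  w00 = 0, w01 = -1, w10 = -1, w11 = 1/2

0 -1 -1 1/2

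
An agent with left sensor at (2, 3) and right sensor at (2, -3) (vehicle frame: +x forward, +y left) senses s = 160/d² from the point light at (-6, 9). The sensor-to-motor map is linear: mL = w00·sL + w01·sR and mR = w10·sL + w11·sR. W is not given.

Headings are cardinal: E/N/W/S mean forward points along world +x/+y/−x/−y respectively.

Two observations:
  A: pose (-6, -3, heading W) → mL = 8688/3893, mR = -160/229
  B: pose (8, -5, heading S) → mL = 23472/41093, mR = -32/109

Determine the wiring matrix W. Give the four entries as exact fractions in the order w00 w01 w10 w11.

obs A: pose=(-6,-3,W) → sL=160/229, sR=32/17, mL=8688/3893, mR=-160/229
obs B: pose=(8,-5,S) → sL=32/109, sR=160/377, mL=23472/41093, mR=-32/109
sensor matrix S = [[160/229, 32/17], [32/109, 160/377]]; det S = -40968192/159975049
solve [mL_A; mL_B] = S·[w00; w01] and [mR_A; mR_B] = S·[w10; w11]:
  w00 = 1/2, w01 = 1, w10 = -1, w11 = 0

1/2 1 -1 0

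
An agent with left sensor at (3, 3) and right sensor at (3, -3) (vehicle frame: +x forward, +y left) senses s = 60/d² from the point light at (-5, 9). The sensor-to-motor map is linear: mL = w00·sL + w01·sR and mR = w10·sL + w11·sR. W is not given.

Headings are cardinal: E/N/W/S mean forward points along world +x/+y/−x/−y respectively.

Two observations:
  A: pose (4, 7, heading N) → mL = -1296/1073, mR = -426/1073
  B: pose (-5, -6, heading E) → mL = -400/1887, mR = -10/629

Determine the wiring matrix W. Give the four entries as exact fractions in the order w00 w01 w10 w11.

-1 1 -1/2 1

obs A: pose=(4,7,N) → sL=60/37, sR=12/29, mL=-1296/1073, mR=-426/1073
obs B: pose=(-5,-6,E) → sL=20/51, sR=20/111, mL=-400/1887, mR=-10/629
sensor matrix S = [[60/37, 12/29], [20/51, 20/111]]; det S = 87680/674917
solve [mL_A; mL_B] = S·[w00; w01] and [mR_A; mR_B] = S·[w10; w11]:
  w00 = -1, w01 = 1, w10 = -1/2, w11 = 1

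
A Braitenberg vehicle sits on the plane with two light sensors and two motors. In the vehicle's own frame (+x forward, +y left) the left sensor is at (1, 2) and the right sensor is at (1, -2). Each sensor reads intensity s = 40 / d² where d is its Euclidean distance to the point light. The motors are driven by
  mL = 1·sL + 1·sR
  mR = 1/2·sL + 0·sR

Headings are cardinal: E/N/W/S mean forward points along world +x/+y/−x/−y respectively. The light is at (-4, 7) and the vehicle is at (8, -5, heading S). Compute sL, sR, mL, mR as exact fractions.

8/73 40/269 5072/19637 4/73

left sensor world pos  = (10, -6); dL² = 365
right sensor world pos = (6, -6); dR² = 269
sL = 40/365 = 8/73
sR = 40/269 = 40/269
mL = 1·sL + 1·sR = 5072/19637
mR = 1/2·sL + 0·sR = 4/73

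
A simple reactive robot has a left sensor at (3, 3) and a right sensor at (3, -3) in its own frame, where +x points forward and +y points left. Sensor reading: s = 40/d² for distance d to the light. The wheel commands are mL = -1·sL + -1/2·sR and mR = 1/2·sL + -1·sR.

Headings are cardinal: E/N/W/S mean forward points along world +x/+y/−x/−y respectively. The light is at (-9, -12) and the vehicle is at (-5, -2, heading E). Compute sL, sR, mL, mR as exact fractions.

left sensor world pos  = (-2, 1); dL² = 218
right sensor world pos = (-2, -5); dR² = 98
sL = 40/218 = 20/109
sR = 40/98 = 20/49
mL = -1·sL + -1/2·sR = -2070/5341
mR = 1/2·sL + -1·sR = -1690/5341

20/109 20/49 -2070/5341 -1690/5341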